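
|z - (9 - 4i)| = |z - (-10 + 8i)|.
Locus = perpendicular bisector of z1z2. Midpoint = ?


Equal distances means the locus is the perpendicular bisector of z1 and z2.
Midpoint = ((9+(-10))/2, (-4+8)/2) = (-0.5000, 2.0000)

Perpendicular bisector through (-0.5000, 2.0000)


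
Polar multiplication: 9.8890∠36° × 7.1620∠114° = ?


r = 9.8890 * 7.1620 = 70.8250
theta = 36° + 114° = 150° = 150° (mod 360)

70.8250 cis(150°)


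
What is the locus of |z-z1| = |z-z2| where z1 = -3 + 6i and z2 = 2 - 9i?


Equal distances means the locus is the perpendicular bisector of z1 and z2.
Midpoint = ((-3+2)/2, (6+(-9))/2) = (-0.5000, -1.5000)

Perpendicular bisector through (-0.5000, -1.5000)


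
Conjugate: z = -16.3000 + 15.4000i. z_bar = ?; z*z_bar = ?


z_bar = -16.3000 - 15.4000i
z*z_bar = (-16.3)^2 + 15.4^2 = 265.69 + 237.16 = 502.85

z_bar = -16.3000 - 15.4000i, z*z_bar = 502.85


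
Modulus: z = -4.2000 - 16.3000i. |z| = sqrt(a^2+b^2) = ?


|z| = sqrt((-4.2)^2 + (-16.3)^2) = sqrt(17.64 + 265.69) = sqrt(283.33) = 16.8324

|z| = 16.8324


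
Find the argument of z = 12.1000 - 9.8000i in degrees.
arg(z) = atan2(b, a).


Re = 12.1, Im = -9.8
arg = atan2(-9.8, 12.1) = -39.0046 degrees

arg(z) = -39.0046 degrees


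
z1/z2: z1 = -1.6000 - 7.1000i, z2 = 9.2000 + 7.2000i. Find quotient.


Conjugate of z2 = 9.2000 - 7.2000i
Numerator: (-1.6000 - 7.1000i)(9.2000 - 7.2000i) = -65.8400 - 53.8000i
Denominator: 9.2^2 + 7.2^2 = 136.48
Result = (-65.8400 - 53.8000i)/136.48

-0.4824 - 0.3942i


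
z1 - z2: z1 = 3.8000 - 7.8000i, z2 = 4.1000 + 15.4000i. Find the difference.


Real: 3.8 - 4.1 = -0.3
Imag: -7.8 - 15.4 = -23.2

-0.3000 - 23.2000i


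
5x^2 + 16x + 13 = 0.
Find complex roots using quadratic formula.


disc = 16^2 - 4*5*13 = 256 - 260 = -4
sqrt(|disc|) = sqrt(4) = 2.0000
Real part = -16/(2*5) = -1.6000
Imag part = 2.0000/(2*5) = 0.2000

-1.6000 ± 0.2000i


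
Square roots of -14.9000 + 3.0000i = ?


|z| = sqrt(222.01+9) = 15.1990
sqrt((|z|+a)/2) = sqrt((15.1990+(-14.9))/2) = sqrt(0.1495) = 0.3867
sqrt((|z|-a)/2) = sqrt((15.1990-(-14.9))/2) = sqrt(15.0495) = 3.8794

±(0.3867 + 3.8794i) i.e. 0.3867 + 3.8794i and -0.3867 - 3.8794i


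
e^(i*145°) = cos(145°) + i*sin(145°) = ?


cos(145°) = -0.8192
sin(145°) = 0.5736

e^(i*145°) = -0.8192 + 0.5736i


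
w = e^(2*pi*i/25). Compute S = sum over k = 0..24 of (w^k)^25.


The roots are w_k = w^k with w = e^(2*pi*i/25), and (w^k)^25 = (w^25)^k.
So S = 1 + u + u^2 + ... + u^(24) with u = w^25.
25 = 1*25 + 0, so 25 is a multiple of 25 and u = (w^25)^1 = 1.
Every one of the 25 terms equals 1: S = 25

S = 25


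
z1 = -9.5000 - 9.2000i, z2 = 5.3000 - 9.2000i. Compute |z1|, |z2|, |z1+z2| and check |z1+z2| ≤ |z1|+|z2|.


|z1| = sqrt((-9.5)^2 + (-9.2)^2) = sqrt(174.89) = 13.2246
|z2| = sqrt(5.3^2 + (-9.2)^2) = sqrt(112.73) = 10.6174
z1+z2 = -4.2000 - 18.4000i
|z1+z2| = sqrt(356.2) = 18.8733
|z1|+|z2| = 13.2246 + 10.6174 = 23.8420

|z1+z2| = 18.8733 ≤ |z1|+|z2| = 23.8420 (verified)


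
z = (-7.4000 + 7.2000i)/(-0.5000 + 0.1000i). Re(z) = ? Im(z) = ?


Multiply by conjugate: (-7.4000 + 7.2000i)(-0.5000 - 0.1000i) / ((-0.5)^2 + 0.1^2)
Numerator real = -7.4*(-0.5) + 7.2*0.1 = 4.42
Numerator imag = 7.2*(-0.5) - (-7.4)*0.1 = -2.86
Denominator = 0.26
Re(z) = 4.42/0.26 = 17.0000
Im(z) = -2.86/0.26 = -11.0000

Re(z) = 17.0000, Im(z) = -11.0000


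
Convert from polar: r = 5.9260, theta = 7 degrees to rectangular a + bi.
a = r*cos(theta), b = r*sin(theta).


a = 5.9260*cos(7°) = 5.9260*0.992546 = 5.8818
b = 5.9260*sin(7°) = 5.9260*0.12187 = 0.7222

5.8818 + 0.7222i


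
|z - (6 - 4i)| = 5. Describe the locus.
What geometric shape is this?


|z - z0| = r is a circle with center z0 and radius r.
Center = (6, -4), radius = 5

Circle with center (6, -4) and radius 5


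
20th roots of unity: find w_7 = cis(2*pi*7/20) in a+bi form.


Angle = 360*7/20 = 126°
a = cos(126°) = -0.5878
b = sin(126°) = 0.8090

-0.5878 + 0.8090i


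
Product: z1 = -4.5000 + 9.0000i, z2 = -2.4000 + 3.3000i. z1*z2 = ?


Real = -4.5*(-2.4) - 9*3.3 = 10.8 - 29.7 = -18.9
Imag = -4.5*3.3 - (2.4)*9 = -14.85 - (21.6) = -36.45

-18.9000 - 36.4500i


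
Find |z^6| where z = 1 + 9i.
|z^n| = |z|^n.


|z| = sqrt(1+81) = sqrt(82) = 9.0554
|z^6| = |z|^6 = (sqrt(82))^6 = 82^3 = 551368

|z^6| = 551368


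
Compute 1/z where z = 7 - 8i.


|z|^2 = 49+64 = 113
1/z = (7 + 8i)/113

1/z = 0.0619 + 0.0708i


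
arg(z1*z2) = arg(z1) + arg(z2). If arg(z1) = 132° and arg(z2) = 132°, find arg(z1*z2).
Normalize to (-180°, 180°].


arg(z1*z2) = 132° + 132° = 264°
Normalized to (-180°, 180°]: -96°

-96°


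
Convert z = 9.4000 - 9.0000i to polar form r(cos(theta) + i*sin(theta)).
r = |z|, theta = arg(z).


r = sqrt(88.36+81) = sqrt(169.36) = 13.0138
theta = atan2(-9, 9.4) = -43.7546 degrees

r = 13.0138, theta = -43.7546 degrees


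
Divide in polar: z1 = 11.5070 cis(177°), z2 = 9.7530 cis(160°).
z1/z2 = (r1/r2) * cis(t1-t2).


r = 11.5070 / 9.7530 = 1.1798
theta = 177° - 160° = 17° = 17° (mod 360)

1.1798 cis(17°)


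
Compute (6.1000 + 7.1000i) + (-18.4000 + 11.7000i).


Real: 6.1 - 18.4 = -12.3
Imag: 7.1 + 11.7 = 18.8

-12.3000 + 18.8000i


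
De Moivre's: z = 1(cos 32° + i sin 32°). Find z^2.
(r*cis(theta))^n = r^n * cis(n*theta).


r^2 = 1^2 = 1
n*theta = 2*32° = 64° = 64° (mod 360)
a = 1*cos(64°) = 0.4384
b = 1*sin(64°) = 0.8988

1 cis(64°) = 0.4384 + 0.8988i


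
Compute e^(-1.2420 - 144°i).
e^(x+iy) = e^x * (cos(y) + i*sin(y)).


e^-1.2420 = 0.2888
cos(-144°) = -0.809
sin(-144°) = -0.5878
Real = 0.2888*(-0.809) = -0.2336
Imag = 0.2888*(-0.5878) = -0.1698

-0.2336 - 0.1698i


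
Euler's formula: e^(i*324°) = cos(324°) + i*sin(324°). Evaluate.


cos(324°) = 0.8090
sin(324°) = -0.5878

e^(i*324°) = 0.8090 - 0.5878i


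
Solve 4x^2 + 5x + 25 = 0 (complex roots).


disc = 5^2 - 4*4*25 = 25 - 400 = -375
sqrt(|disc|) = sqrt(375) = 19.3649
Real part = -5/(2*4) = -0.6250
Imag part = 19.3649/(2*4) = 2.4206

-0.6250 ± 2.4206i


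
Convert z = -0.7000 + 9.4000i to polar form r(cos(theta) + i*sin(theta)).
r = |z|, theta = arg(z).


r = sqrt(0.49+88.36) = sqrt(88.85) = 9.4260
theta = atan2(9.4, -0.7) = 94.2588 degrees

r = 9.4260, theta = 94.2588 degrees


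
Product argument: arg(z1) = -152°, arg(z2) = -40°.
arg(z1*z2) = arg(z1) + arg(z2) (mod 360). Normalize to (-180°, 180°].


arg(z1*z2) = -152° - 40° = -192°
Normalized to (-180°, 180°]: 168°

168°


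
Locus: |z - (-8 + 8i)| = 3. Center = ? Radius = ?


|z - z0| = r is a circle with center z0 and radius r.
Center = (-8, 8), radius = 3

Circle with center (-8, 8) and radius 3


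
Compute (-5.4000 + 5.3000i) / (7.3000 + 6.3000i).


Conjugate of z2 = 7.3000 - 6.3000i
Numerator: (-5.4000 + 5.3000i)(7.3000 - 6.3000i) = -6.0300 + 72.7100i
Denominator: 7.3^2 + 6.3^2 = 92.98
Result = (-6.0300 + 72.7100i)/92.98

-0.0649 + 0.7820i


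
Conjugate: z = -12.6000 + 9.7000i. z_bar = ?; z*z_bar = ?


z_bar = -12.6000 - 9.7000i
z*z_bar = (-12.6)^2 + 9.7^2 = 158.76 + 94.09 = 252.85

z_bar = -12.6000 - 9.7000i, z*z_bar = 252.85


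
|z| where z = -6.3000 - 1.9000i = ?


|z| = sqrt((-6.3)^2 + (-1.9)^2) = sqrt(39.69 + 3.61) = sqrt(43.3) = 6.5803

|z| = 6.5803


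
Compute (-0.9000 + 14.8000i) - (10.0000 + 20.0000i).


Real: -0.9 - 10 = -10.9
Imag: 14.8 - 20 = -5.2

-10.9000 - 5.2000i


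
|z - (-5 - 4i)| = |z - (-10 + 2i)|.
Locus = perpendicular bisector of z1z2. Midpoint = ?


Equal distances means the locus is the perpendicular bisector of z1 and z2.
Midpoint = ((-5+(-10))/2, (-4+2)/2) = (-7.5000, -1.0000)

Perpendicular bisector through (-7.5000, -1.0000)


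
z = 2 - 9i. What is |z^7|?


|z| = sqrt(4+81) = sqrt(85) = 9.2195
|z^7| = |z|^7 = (sqrt(85))^7 = 85^3 * sqrt(85) = 614125*sqrt(85)

|z^7| = 614125*sqrt(85) ≈ 5661952.7398


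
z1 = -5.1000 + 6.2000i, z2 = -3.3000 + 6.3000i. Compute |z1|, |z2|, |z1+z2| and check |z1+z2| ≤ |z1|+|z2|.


|z1| = sqrt((-5.1)^2 + 6.2^2) = sqrt(64.45) = 8.0281
|z2| = sqrt((-3.3)^2 + 6.3^2) = sqrt(50.58) = 7.1120
z1+z2 = -8.4000 + 12.5000i
|z1+z2| = sqrt(226.81) = 15.0602
|z1|+|z2| = 8.0281 + 7.1120 = 15.1401

|z1+z2| = 15.0602 ≤ |z1|+|z2| = 15.1401 (verified)


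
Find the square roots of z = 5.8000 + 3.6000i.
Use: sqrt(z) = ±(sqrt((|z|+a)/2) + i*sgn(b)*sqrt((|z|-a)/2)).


|z| = sqrt(33.64+12.96) = 6.8264
sqrt((|z|+a)/2) = sqrt((6.8264+5.8)/2) = sqrt(6.3132) = 2.5126
sqrt((|z|-a)/2) = sqrt((6.8264-5.8)/2) = sqrt(0.5132) = 0.7164

±(2.5126 + 0.7164i) i.e. 2.5126 + 0.7164i and -2.5126 - 0.7164i


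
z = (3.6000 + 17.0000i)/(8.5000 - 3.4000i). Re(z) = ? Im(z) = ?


Multiply by conjugate: (3.6000 + 17.0000i)(8.5000 + 3.4000i) / (8.5^2 + (-3.4)^2)
Numerator real = 3.6*8.5 + 17*(-3.4) = -27.2
Numerator imag = 17*8.5 - 3.6*(-3.4) = 156.74
Denominator = 83.81
Re(z) = -27.2/83.81 = -0.3245
Im(z) = 156.74/83.81 = 1.8702

Re(z) = -0.3245, Im(z) = 1.8702


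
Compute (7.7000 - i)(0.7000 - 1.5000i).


Real = 7.7*0.7 - (-1)*(-1.5) = 5.39 - 1.5 = 3.89
Imag = 7.7*(-1.5) + 0.7*(-1) = -11.55 - (0.7) = -12.25

3.8900 - 12.2500i


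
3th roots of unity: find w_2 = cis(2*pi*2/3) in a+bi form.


Angle = 360*2/3 = 240°
a = cos(240°) = -0.5000
b = sin(240°) = -0.8660

-0.5000 - 0.8660i


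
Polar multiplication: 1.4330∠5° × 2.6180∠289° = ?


r = 1.4330 * 2.6180 = 3.7516
theta = 5° + 289° = 294° = 294° (mod 360)

3.7516 cis(294°)


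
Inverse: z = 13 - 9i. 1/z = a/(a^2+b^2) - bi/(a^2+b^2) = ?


|z|^2 = 169+81 = 250
1/z = (13 + 9i)/250

1/z = 0.0520 + 0.0360i


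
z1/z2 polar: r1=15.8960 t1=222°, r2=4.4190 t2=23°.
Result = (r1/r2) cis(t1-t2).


r = 15.8960 / 4.4190 = 3.5972
theta = 222° - 23° = 199° = 199° (mod 360)

3.5972 cis(199°)


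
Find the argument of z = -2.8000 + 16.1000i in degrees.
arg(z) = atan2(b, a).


Re = -2.8, Im = 16.1
arg = atan2(16.1, -2.8) = 99.8658 degrees

arg(z) = 99.8658 degrees


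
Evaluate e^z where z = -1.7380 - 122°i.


e^-1.7380 = 0.17587
cos(-122°) = -0.5299
sin(-122°) = -0.848
Real = 0.17587*(-0.5299) = -0.0932
Imag = 0.17587*(-0.848) = -0.1491

-0.0932 - 0.1491i


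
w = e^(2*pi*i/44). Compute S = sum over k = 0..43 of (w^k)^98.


The roots are w_k = w^k with w = e^(2*pi*i/44), and (w^k)^98 = (w^98)^k.
So S = 1 + u + u^2 + ... + u^(43) with u = w^98.
98 = 2*44 + 10, so 98 is not a multiple of 44: u = (w^44)^2 * w^10 = w^10 ≠ 1 (w is a primitive 44th root), while u^44 = (w^44)^98 = 1.
Geometric series: S = (1 - u^44)/(1 - u) = (1 - 1)/(1 - u) = 0

S = 0


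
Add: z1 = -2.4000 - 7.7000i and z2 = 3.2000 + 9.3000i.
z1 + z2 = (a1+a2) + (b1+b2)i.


Real: -2.4 + 3.2 = 0.8
Imag: -7.7 + 9.3 = 1.6

0.8000 + 1.6000i


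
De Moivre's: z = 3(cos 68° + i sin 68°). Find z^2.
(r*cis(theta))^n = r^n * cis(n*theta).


r^2 = 3^2 = 9
n*theta = 2*68° = 136° = 136° (mod 360)
a = 9*cos(136°) = -6.4741
b = 9*sin(136°) = 6.2519

9 cis(136°) = -6.4741 + 6.2519i


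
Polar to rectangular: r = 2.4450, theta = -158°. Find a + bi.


a = 2.4450*cos(-158°) = 2.4450*(-0.9272) = -2.2670
b = 2.4450*sin(-158°) = 2.4450*(-0.3746) = -0.9159

-2.2670 - 0.9159i


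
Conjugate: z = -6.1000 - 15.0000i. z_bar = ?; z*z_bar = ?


z_bar = -6.1000 + 15.0000i
z*z_bar = (-6.1)^2 + (-15)^2 = 37.21 + 225 = 262.21

z_bar = -6.1000 + 15.0000i, z*z_bar = 262.21


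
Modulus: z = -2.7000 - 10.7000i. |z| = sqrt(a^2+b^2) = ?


|z| = sqrt((-2.7)^2 + (-10.7)^2) = sqrt(7.29 + 114.49) = sqrt(121.78) = 11.0354

|z| = 11.0354


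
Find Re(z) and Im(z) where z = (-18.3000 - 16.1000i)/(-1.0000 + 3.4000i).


Multiply by conjugate: (-18.3000 - 16.1000i)(-1.0000 - 3.4000i) / ((-1)^2 + 3.4^2)
Numerator real = -18.3*(-1) - (16.1)*3.4 = -36.44
Numerator imag = -16.1*(-1) - (-18.3)*3.4 = 78.32
Denominator = 12.56
Re(z) = -36.44/12.56 = -2.9013
Im(z) = 78.32/12.56 = 6.2357

Re(z) = -2.9013, Im(z) = 6.2357


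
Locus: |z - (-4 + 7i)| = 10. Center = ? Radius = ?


|z - z0| = r is a circle with center z0 and radius r.
Center = (-4, 7), radius = 10

Circle with center (-4, 7) and radius 10


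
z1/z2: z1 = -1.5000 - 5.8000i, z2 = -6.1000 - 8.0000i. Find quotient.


Conjugate of z2 = -6.1000 + 8.0000i
Numerator: (-1.5000 - 5.8000i)(-6.1000 + 8.0000i) = 55.5500 + 23.3800i
Denominator: (-6.1)^2 + (-8)^2 = 101.21
Result = (55.5500 + 23.3800i)/101.21

0.5489 + 0.2310i


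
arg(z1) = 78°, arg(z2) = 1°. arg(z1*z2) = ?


arg(z1*z2) = 78° + 1° = 79°
Normalized to (-180°, 180°]: 79°

79°


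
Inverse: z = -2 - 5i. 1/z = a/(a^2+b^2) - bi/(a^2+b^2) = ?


|z|^2 = 4+25 = 29
1/z = (-2 + 5i)/29

1/z = -0.0690 + 0.1724i


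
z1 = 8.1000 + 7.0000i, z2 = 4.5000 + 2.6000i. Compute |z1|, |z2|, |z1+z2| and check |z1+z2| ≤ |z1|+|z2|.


|z1| = sqrt(8.1^2 + 7^2) = sqrt(114.61) = 10.7056
|z2| = sqrt(4.5^2 + 2.6^2) = sqrt(27.01) = 5.1971
z1+z2 = 12.6000 + 9.6000i
|z1+z2| = sqrt(250.92) = 15.8405
|z1|+|z2| = 10.7056 + 5.1971 = 15.9027

|z1+z2| = 15.8405 ≤ |z1|+|z2| = 15.9027 (verified)


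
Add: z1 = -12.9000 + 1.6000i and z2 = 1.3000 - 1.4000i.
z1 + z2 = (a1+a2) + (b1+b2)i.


Real: -12.9 + 1.3 = -11.6
Imag: 1.6 - 1.4 = 0.2

-11.6000 + 0.2000i


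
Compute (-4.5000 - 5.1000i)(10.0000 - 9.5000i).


Real = -4.5*10 - (-5.1)*(-9.5) = -45 - 48.45 = -93.45
Imag = -4.5*(-9.5) + 10*(-5.1) = 42.75 - (51) = -8.25

-93.4500 - 8.2500i


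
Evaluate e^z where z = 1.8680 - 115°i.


e^1.8680 = 6.4753
cos(-115°) = -0.42262
sin(-115°) = -0.9063
Real = 6.4753*(-0.42262) = -2.7366
Imag = 6.4753*(-0.9063) = -5.8686

-2.7366 - 5.8686i


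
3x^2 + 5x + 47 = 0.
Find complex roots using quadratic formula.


disc = 5^2 - 4*3*47 = 25 - 564 = -539
sqrt(|disc|) = sqrt(539) = 23.2164
Real part = -5/(2*3) = -0.8333
Imag part = 23.2164/(2*3) = 3.8694

-0.8333 ± 3.8694i


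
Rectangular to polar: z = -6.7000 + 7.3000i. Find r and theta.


r = sqrt(44.89+53.29) = sqrt(98.18) = 9.9086
theta = atan2(7.3, -6.7) = 132.5460 degrees

r = 9.9086, theta = 132.5460 degrees


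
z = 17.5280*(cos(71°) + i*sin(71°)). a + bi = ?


a = 17.5280*cos(71°) = 17.5280*0.32557 = 5.7066
b = 17.5280*sin(71°) = 17.5280*0.94551858 = 16.5730

5.7066 + 16.5730i


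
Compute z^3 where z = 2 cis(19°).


r^3 = 2^3 = 8
n*theta = 3*19° = 57° = 57° (mod 360)
a = 8*cos(57°) = 4.3571
b = 8*sin(57°) = 6.7094

8 cis(57°) = 4.3571 + 6.7094i


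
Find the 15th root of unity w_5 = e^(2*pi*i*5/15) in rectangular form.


Angle = 360*5/15 = 120°
a = cos(120°) = -0.5000
b = sin(120°) = 0.8660

-0.5000 + 0.8660i


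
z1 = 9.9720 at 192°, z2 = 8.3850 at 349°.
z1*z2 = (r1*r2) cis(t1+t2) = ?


r = 9.9720 * 8.3850 = 83.6152
theta = 192° + 349° = 541° = 181° (mod 360)

83.6152 cis(181°)


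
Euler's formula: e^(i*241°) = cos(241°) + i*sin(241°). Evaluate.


cos(241°) = -0.4848
sin(241°) = -0.8746

e^(i*241°) = -0.4848 - 0.8746i


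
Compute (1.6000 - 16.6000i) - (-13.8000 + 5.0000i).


Real: 1.6 + 13.8 = 15.4
Imag: -16.6 - 5 = -21.6

15.4000 - 21.6000i


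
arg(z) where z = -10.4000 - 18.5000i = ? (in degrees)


Re = -10.4, Im = -18.5
arg = atan2(-18.5, -10.4) = -119.3430 degrees

arg(z) = -119.3430 degrees


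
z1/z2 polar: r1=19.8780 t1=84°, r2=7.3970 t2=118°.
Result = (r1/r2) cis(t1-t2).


r = 19.8780 / 7.3970 = 2.6873
theta = 84° - 118° = -34° = 326° (mod 360)

2.6873 cis(326°)


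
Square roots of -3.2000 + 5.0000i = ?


|z| = sqrt(10.24+25) = 5.9363
sqrt((|z|+a)/2) = sqrt((5.9363+(-3.2))/2) = sqrt(1.3682) = 1.1697
sqrt((|z|-a)/2) = sqrt((5.9363-(-3.2))/2) = sqrt(4.5682) = 2.1373

±(1.1697 + 2.1373i) i.e. 1.1697 + 2.1373i and -1.1697 - 2.1373i


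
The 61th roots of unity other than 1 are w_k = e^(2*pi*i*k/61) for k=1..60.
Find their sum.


With w = e^(2*pi*i/61), all 61 of the 61th roots of unity w^0 = 1, w, ..., w^(60) sum to 0: 1 + w + ... + w^(60) = (1 - w^61)/(1 - w) = 0 since w^61 = 1, w ≠ 1.
Removing the root 1: w + w^2 + ... + w^(60) = 0 - 1 = -1

Sum = -1


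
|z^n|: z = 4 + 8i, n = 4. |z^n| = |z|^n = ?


|z| = sqrt(16+64) = sqrt(80) = 8.9443
|z^4| = |z|^4 = (sqrt(80))^4 = 80^2 = 6400

|z^4| = 6400


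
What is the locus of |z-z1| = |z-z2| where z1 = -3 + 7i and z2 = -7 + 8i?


Equal distances means the locus is the perpendicular bisector of z1 and z2.
Midpoint = ((-3+(-7))/2, (7+8)/2) = (-5.0000, 7.5000)

Perpendicular bisector through (-5.0000, 7.5000)


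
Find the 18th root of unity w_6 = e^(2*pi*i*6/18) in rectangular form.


Angle = 360*6/18 = 120°
a = cos(120°) = -0.5000
b = sin(120°) = 0.8660

-0.5000 + 0.8660i


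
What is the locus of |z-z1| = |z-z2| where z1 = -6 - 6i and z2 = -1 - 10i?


Equal distances means the locus is the perpendicular bisector of z1 and z2.
Midpoint = ((-6+(-1))/2, (-6+(-10))/2) = (-3.5000, -8.0000)

Perpendicular bisector through (-3.5000, -8.0000)


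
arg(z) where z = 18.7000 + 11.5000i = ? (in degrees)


Re = 18.7, Im = 11.5
arg = atan2(11.5, 18.7) = 31.5904 degrees

arg(z) = 31.5904 degrees


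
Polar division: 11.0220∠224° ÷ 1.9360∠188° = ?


r = 11.0220 / 1.9360 = 5.6932
theta = 224° - 188° = 36° = 36° (mod 360)

5.6932 cis(36°)


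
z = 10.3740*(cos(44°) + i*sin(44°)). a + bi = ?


a = 10.3740*cos(44°) = 10.3740*0.71934 = 7.4624
b = 10.3740*sin(44°) = 10.3740*0.69466 = 7.2064

7.4624 + 7.2064i


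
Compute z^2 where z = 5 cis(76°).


r^2 = 5^2 = 25
n*theta = 2*76° = 152° = 152° (mod 360)
a = 25*cos(152°) = -22.0737
b = 25*sin(152°) = 11.7368

25 cis(152°) = -22.0737 + 11.7368i


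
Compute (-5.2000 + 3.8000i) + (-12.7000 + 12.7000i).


Real: -5.2 - 12.7 = -17.9
Imag: 3.8 + 12.7 = 16.5

-17.9000 + 16.5000i


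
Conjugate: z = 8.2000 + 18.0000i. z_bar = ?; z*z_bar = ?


z_bar = 8.2000 - 18.0000i
z*z_bar = 8.2^2 + 18^2 = 67.24 + 324 = 391.24

z_bar = 8.2000 - 18.0000i, z*z_bar = 391.24


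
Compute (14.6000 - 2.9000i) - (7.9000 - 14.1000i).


Real: 14.6 - 7.9 = 6.7
Imag: -2.9 + 14.1 = 11.2

6.7000 + 11.2000i


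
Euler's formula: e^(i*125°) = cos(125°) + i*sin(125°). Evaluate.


cos(125°) = -0.5736
sin(125°) = 0.8192

e^(i*125°) = -0.5736 + 0.8192i


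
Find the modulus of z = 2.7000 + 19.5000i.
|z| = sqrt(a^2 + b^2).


|z| = sqrt(2.7^2 + 19.5^2) = sqrt(7.29 + 380.25) = sqrt(387.54) = 19.6860

|z| = 19.6860


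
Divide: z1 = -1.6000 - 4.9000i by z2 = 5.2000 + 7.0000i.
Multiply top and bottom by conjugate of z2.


Conjugate of z2 = 5.2000 - 7.0000i
Numerator: (-1.6000 - 4.9000i)(5.2000 - 7.0000i) = -42.6200 - 14.2800i
Denominator: 5.2^2 + 7^2 = 76.04
Result = (-42.6200 - 14.2800i)/76.04

-0.5605 - 0.1878i


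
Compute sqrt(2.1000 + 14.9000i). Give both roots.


|z| = sqrt(4.41+222.01) = 15.0473
sqrt((|z|+a)/2) = sqrt((15.0473+2.1)/2) = sqrt(8.5736) = 2.9281
sqrt((|z|-a)/2) = sqrt((15.0473-2.1)/2) = sqrt(6.4736) = 2.5443

±(2.9281 + 2.5443i) i.e. 2.9281 + 2.5443i and -2.9281 - 2.5443i


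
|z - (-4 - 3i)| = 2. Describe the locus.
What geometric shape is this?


|z - z0| = r is a circle with center z0 and radius r.
Center = (-4, -3), radius = 2

Circle with center (-4, -3) and radius 2


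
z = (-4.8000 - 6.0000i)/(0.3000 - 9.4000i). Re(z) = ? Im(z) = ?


Multiply by conjugate: (-4.8000 - 6.0000i)(0.3000 + 9.4000i) / (0.3^2 + (-9.4)^2)
Numerator real = -4.8*0.3 - (6)*(-9.4) = 54.96
Numerator imag = -6*0.3 - (-4.8)*(-9.4) = -46.92
Denominator = 88.45
Re(z) = 54.96/88.45 = 0.6214
Im(z) = -46.92/88.45 = -0.5305

Re(z) = 0.6214, Im(z) = -0.5305


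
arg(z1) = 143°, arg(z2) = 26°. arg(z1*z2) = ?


arg(z1*z2) = 143° + 26° = 169°
Normalized to (-180°, 180°]: 169°

169°


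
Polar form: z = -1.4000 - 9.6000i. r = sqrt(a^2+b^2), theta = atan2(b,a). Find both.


r = sqrt(1.96+92.16) = sqrt(94.12) = 9.7015
theta = atan2(-9.6, -1.4) = -98.2971 degrees

r = 9.7015, theta = -98.2971 degrees


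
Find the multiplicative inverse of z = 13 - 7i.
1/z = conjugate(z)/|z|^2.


|z|^2 = 169+49 = 218
1/z = (13 + 7i)/218

1/z = 0.0596 + 0.0321i


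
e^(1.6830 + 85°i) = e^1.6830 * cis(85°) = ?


e^1.6830 = 5.3817
cos(85°) = 0.087156
sin(85°) = 0.9962
Real = 5.3817*0.087156 = 0.4690
Imag = 5.3817*0.9962 = 5.3612

0.4690 + 5.3612i


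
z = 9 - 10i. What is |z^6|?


|z| = sqrt(81+100) = sqrt(181) = 13.4536
|z^6| = |z|^6 = (sqrt(181))^6 = 181^3 = 5929741

|z^6| = 5929741


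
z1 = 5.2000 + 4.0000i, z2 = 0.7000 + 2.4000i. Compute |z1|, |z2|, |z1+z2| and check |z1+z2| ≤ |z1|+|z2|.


|z1| = sqrt(5.2^2 + 4^2) = sqrt(43.04) = 6.5605
|z2| = sqrt(0.7^2 + 2.4^2) = sqrt(6.25) = 2.5000
z1+z2 = 5.9000 + 6.4000i
|z1+z2| = sqrt(75.77) = 8.7046
|z1|+|z2| = 6.5605 + 2.5000 = 9.0605

|z1+z2| = 8.7046 ≤ |z1|+|z2| = 9.0605 (verified)


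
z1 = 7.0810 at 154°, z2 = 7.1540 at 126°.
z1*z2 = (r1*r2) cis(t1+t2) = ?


r = 7.0810 * 7.1540 = 50.6575
theta = 154° + 126° = 280° = 280° (mod 360)

50.6575 cis(280°)


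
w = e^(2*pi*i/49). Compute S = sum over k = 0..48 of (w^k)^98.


The roots are w_k = w^k with w = e^(2*pi*i/49), and (w^k)^98 = (w^98)^k.
So S = 1 + u + u^2 + ... + u^(48) with u = w^98.
98 = 2*49 + 0, so 98 is a multiple of 49 and u = (w^49)^2 = 1.
Every one of the 49 terms equals 1: S = 49

S = 49


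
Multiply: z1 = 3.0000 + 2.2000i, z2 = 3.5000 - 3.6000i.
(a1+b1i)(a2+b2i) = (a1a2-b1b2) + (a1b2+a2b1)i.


Real = 3*3.5 - 2.2*(-3.6) = 10.5 - (-7.92) = 18.42
Imag = 3*(-3.6) + 3.5*2.2 = -10.8 + 7.7 = -3.1

18.4200 - 3.1000i


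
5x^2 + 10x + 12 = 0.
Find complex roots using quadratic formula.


disc = 10^2 - 4*5*12 = 100 - 240 = -140
sqrt(|disc|) = sqrt(140) = 11.8322
Real part = -10/(2*5) = -1.0000
Imag part = 11.8322/(2*5) = 1.1832

-1.0000 ± 1.1832i


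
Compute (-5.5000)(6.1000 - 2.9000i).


Real = -5.5*6.1 - 0*(-2.9) = -33.55 - 0 = -33.55
Imag = -5.5*(-2.9) + 6.1*0 = 15.95 + 0 = 15.95

-33.5500 + 15.9500i


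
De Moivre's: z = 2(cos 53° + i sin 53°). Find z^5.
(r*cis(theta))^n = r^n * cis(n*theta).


r^5 = 2^5 = 32
n*theta = 5*53° = 265° = 265° (mod 360)
a = 32*cos(265°) = -2.7890
b = 32*sin(265°) = -31.8782

32 cis(265°) = -2.7890 - 31.8782i


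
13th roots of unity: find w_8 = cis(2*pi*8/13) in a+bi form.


Angle = 360*8/13 = 221.5385°
a = cos(221.5385°) = -0.7485
b = sin(221.5385°) = -0.6631

-0.7485 - 0.6631i


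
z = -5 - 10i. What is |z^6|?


|z| = sqrt(25+100) = sqrt(125) = 11.1803
|z^6| = |z|^6 = (sqrt(125))^6 = 125^3 = 1953125

|z^6| = 1953125


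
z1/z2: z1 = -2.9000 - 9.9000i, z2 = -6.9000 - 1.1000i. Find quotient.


Conjugate of z2 = -6.9000 + 1.1000i
Numerator: (-2.9000 - 9.9000i)(-6.9000 + 1.1000i) = 30.9000 + 65.1200i
Denominator: (-6.9)^2 + (-1.1)^2 = 48.82
Result = (30.9000 + 65.1200i)/48.82

0.6329 + 1.3339i


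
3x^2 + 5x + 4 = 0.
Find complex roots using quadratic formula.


disc = 5^2 - 4*3*4 = 25 - 48 = -23
sqrt(|disc|) = sqrt(23) = 4.7958
Real part = -5/(2*3) = -0.8333
Imag part = 4.7958/(2*3) = 0.7993

-0.8333 ± 0.7993i


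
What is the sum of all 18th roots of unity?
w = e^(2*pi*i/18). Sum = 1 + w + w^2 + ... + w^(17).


The sum of all 18th roots of unity is 0.
Geometric series: (1 - w^18)/(1 - w) = (1-1)/(1-w) = 0 since w^18 = 1, w ≠ 1.
Alternatively: coefficient of z^17 in z^18 - 1 is 0.

0


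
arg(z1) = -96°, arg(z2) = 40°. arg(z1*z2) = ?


arg(z1*z2) = -96° + 40° = -56°
Normalized to (-180°, 180°]: -56°

-56°


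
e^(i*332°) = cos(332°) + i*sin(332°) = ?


cos(332°) = 0.8829
sin(332°) = -0.4695

e^(i*332°) = 0.8829 - 0.4695i


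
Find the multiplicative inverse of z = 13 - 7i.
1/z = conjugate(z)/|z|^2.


|z|^2 = 169+49 = 218
1/z = (13 + 7i)/218

1/z = 0.0596 + 0.0321i


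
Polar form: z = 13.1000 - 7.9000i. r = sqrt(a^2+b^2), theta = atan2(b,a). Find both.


r = sqrt(171.61+62.41) = sqrt(234.02) = 15.2977
theta = atan2(-7.9, 13.1) = -31.0922 degrees

r = 15.2977, theta = -31.0922 degrees


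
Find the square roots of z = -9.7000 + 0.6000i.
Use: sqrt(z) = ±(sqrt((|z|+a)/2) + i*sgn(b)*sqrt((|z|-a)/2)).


|z| = sqrt(94.09+0.36) = 9.7185
sqrt((|z|+a)/2) = sqrt((9.7185+(-9.7))/2) = sqrt(0.0093) = 0.0963
sqrt((|z|-a)/2) = sqrt((9.7185-(-9.7))/2) = sqrt(9.7093) = 3.1160

±(0.0963 + 3.1160i) i.e. 0.0963 + 3.1160i and -0.0963 - 3.1160i


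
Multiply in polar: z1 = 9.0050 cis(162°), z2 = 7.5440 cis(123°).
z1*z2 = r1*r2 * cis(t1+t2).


r = 9.0050 * 7.5440 = 67.9337
theta = 162° + 123° = 285° = 285° (mod 360)

67.9337 cis(285°)


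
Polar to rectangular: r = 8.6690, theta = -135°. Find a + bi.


a = 8.6690*cos(-135°) = 8.6690*(-0.70711) = -6.1299
b = 8.6690*sin(-135°) = 8.6690*(-0.70711) = -6.1299

-6.1299 - 6.1299i


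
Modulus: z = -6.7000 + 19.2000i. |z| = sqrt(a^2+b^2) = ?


|z| = sqrt((-6.7)^2 + 19.2^2) = sqrt(44.89 + 368.64) = sqrt(413.53) = 20.3354

|z| = 20.3354


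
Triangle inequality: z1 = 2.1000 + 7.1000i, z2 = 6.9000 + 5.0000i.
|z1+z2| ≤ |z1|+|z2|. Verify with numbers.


|z1| = sqrt(2.1^2 + 7.1^2) = sqrt(54.82) = 7.4041
|z2| = sqrt(6.9^2 + 5^2) = sqrt(72.61) = 8.5212
z1+z2 = 9.0000 + 12.1000i
|z1+z2| = sqrt(227.41) = 15.0801
|z1|+|z2| = 7.4041 + 8.5212 = 15.9253

|z1+z2| = 15.0801 ≤ |z1|+|z2| = 15.9253 (verified)


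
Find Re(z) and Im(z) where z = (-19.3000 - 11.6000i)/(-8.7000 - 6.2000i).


Multiply by conjugate: (-19.3000 - 11.6000i)(-8.7000 + 6.2000i) / ((-8.7)^2 + (-6.2)^2)
Numerator real = -19.3*(-8.7) - (11.6)*(-6.2) = 239.83
Numerator imag = -11.6*(-8.7) - (-19.3)*(-6.2) = -18.74
Denominator = 114.13
Re(z) = 239.83/114.13 = 2.1014
Im(z) = -18.74/114.13 = -0.1642

Re(z) = 2.1014, Im(z) = -0.1642


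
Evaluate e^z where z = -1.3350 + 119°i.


e^-1.3350 = 0.2632
cos(119°) = -0.4848
sin(119°) = 0.8746
Real = 0.2632*(-0.4848) = -0.1276
Imag = 0.2632*0.8746 = 0.2302

-0.1276 + 0.2302i


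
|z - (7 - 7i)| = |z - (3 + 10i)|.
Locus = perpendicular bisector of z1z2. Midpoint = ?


Equal distances means the locus is the perpendicular bisector of z1 and z2.
Midpoint = ((7+3)/2, (-7+10)/2) = (5.0000, 1.5000)

Perpendicular bisector through (5.0000, 1.5000)


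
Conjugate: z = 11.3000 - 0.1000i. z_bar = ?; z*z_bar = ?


z_bar = 11.3000 + 0.1000i
z*z_bar = 11.3^2 + (-0.1)^2 = 127.69 + 0.01 = 127.7

z_bar = 11.3000 + 0.1000i, z*z_bar = 127.7


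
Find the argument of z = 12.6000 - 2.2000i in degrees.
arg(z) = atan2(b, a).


Re = 12.6, Im = -2.2
arg = atan2(-2.2, 12.6) = -9.9042 degrees

arg(z) = -9.9042 degrees


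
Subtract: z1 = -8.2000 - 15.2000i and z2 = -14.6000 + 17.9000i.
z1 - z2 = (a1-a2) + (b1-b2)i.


Real: -8.2 + 14.6 = 6.4
Imag: -15.2 - 17.9 = -33.1

6.4000 - 33.1000i


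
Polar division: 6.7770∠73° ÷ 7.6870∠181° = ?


r = 6.7770 / 7.6870 = 0.8816
theta = 73° - 181° = -108° = 252° (mod 360)

0.8816 cis(252°)


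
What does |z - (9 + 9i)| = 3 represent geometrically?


|z - z0| = r is a circle with center z0 and radius r.
Center = (9, 9), radius = 3

Circle with center (9, 9) and radius 3


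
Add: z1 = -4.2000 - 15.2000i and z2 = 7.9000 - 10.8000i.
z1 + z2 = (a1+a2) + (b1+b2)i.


Real: -4.2 + 7.9 = 3.7
Imag: -15.2 - 10.8 = -26

3.7000 - 26.0000i


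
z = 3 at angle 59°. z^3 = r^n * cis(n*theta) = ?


r^3 = 3^3 = 27
n*theta = 3*59° = 177° = 177° (mod 360)
a = 27*cos(177°) = -26.9630
b = 27*sin(177°) = 1.4131

27 cis(177°) = -26.9630 + 1.4131i


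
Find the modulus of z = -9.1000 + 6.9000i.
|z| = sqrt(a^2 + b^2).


|z| = sqrt((-9.1)^2 + 6.9^2) = sqrt(82.81 + 47.61) = sqrt(130.42) = 11.4202

|z| = 11.4202


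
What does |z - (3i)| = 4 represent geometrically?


|z - z0| = r is a circle with center z0 and radius r.
Center = (0, 3), radius = 4

Circle with center (0, 3) and radius 4


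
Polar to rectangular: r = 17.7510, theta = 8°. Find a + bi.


a = 17.7510*cos(8°) = 17.7510*0.990268 = 17.5782
b = 17.7510*sin(8°) = 17.7510*0.139173 = 2.4705

17.5782 + 2.4705i


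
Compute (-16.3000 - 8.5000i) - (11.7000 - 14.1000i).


Real: -16.3 - 11.7 = -28
Imag: -8.5 + 14.1 = 5.6

-28.0000 + 5.6000i


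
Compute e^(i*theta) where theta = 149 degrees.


cos(149°) = -0.8572
sin(149°) = 0.5150

e^(i*149°) = -0.8572 + 0.5150i


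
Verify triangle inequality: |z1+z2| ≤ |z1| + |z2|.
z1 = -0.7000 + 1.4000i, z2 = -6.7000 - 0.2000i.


|z1| = sqrt((-0.7)^2 + 1.4^2) = sqrt(2.45) = 1.5652
|z2| = sqrt((-6.7)^2 + (-0.2)^2) = sqrt(44.93) = 6.7030
z1+z2 = -7.4000 + 1.2000i
|z1+z2| = sqrt(56.2) = 7.4967
|z1|+|z2| = 1.5652 + 6.7030 = 8.2682

|z1+z2| = 7.4967 ≤ |z1|+|z2| = 8.2682 (verified)


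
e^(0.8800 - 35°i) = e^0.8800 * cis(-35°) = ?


e^0.8800 = 2.4109
cos(-35°) = 0.81915
sin(-35°) = -0.57358
Real = 2.4109*0.81915 = 1.9749
Imag = 2.4109*(-0.57358) = -1.3828

1.9749 - 1.3828i


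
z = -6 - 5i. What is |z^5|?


|z| = sqrt(36+25) = sqrt(61) = 7.8102
|z^5| = |z|^5 = (sqrt(61))^5 = 61^2 * sqrt(61) = 3721*sqrt(61)

|z^5| = 3721*sqrt(61) ≈ 29061.9390


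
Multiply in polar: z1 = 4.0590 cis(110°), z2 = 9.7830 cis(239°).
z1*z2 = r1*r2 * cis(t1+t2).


r = 4.0590 * 9.7830 = 39.7092
theta = 110° + 239° = 349° = 349° (mod 360)

39.7092 cis(349°)


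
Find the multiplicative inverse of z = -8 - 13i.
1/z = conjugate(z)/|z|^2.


|z|^2 = 64+169 = 233
1/z = (-8 + 13i)/233

1/z = -0.0343 + 0.0558i


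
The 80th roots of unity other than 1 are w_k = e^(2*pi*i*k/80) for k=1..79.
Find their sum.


With w = e^(2*pi*i/80), all 80 of the 80th roots of unity w^0 = 1, w, ..., w^(79) sum to 0: 1 + w + ... + w^(79) = (1 - w^80)/(1 - w) = 0 since w^80 = 1, w ≠ 1.
Removing the root 1: w + w^2 + ... + w^(79) = 0 - 1 = -1

Sum = -1


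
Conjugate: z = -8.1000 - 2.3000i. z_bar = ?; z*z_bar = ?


z_bar = -8.1000 + 2.3000i
z*z_bar = (-8.1)^2 + (-2.3)^2 = 65.61 + 5.29 = 70.9

z_bar = -8.1000 + 2.3000i, z*z_bar = 70.9


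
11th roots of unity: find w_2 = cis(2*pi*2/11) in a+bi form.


Angle = 360*2/11 = 65.4545°
a = cos(65.4545°) = 0.4154
b = sin(65.4545°) = 0.9096

0.4154 + 0.9096i


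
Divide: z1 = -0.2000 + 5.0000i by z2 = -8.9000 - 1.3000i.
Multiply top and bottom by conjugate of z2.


Conjugate of z2 = -8.9000 + 1.3000i
Numerator: (-0.2000 + 5.0000i)(-8.9000 + 1.3000i) = -4.7200 - 44.7600i
Denominator: (-8.9)^2 + (-1.3)^2 = 80.9
Result = (-4.7200 - 44.7600i)/80.9

-0.0583 - 0.5533i


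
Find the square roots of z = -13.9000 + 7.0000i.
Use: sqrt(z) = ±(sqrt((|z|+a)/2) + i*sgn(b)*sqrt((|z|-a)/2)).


|z| = sqrt(193.21+49) = 15.5631
sqrt((|z|+a)/2) = sqrt((15.5631+(-13.9))/2) = sqrt(0.8315) = 0.9119
sqrt((|z|-a)/2) = sqrt((15.5631-(-13.9))/2) = sqrt(14.7315) = 3.8382

±(0.9119 + 3.8382i) i.e. 0.9119 + 3.8382i and -0.9119 - 3.8382i


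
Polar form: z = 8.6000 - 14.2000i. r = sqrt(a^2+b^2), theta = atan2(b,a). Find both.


r = sqrt(73.96+201.64) = sqrt(275.6) = 16.6012
theta = atan2(-14.2, 8.6) = -58.7995 degrees

r = 16.6012, theta = -58.7995 degrees


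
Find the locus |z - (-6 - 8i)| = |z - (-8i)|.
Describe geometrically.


Equal distances means the locus is the perpendicular bisector of z1 and z2.
Midpoint = ((-6+0)/2, (-8+(-8))/2) = (-3.0000, -8.0000)

Perpendicular bisector through (-3.0000, -8.0000)


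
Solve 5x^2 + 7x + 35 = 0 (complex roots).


disc = 7^2 - 4*5*35 = 49 - 700 = -651
sqrt(|disc|) = sqrt(651) = 25.5147
Real part = -7/(2*5) = -0.7000
Imag part = 25.5147/(2*5) = 2.5515

-0.7000 ± 2.5515i


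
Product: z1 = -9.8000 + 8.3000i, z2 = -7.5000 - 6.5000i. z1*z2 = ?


Real = -9.8*(-7.5) - 8.3*(-6.5) = 73.5 - (-53.95) = 127.45
Imag = -9.8*(-6.5) - (7.5)*8.3 = 63.7 - (62.25) = 1.45

127.4500 + 1.4500i


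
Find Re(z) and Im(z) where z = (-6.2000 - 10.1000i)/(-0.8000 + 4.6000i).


Multiply by conjugate: (-6.2000 - 10.1000i)(-0.8000 - 4.6000i) / ((-0.8)^2 + 4.6^2)
Numerator real = -6.2*(-0.8) - (10.1)*4.6 = -41.5
Numerator imag = -10.1*(-0.8) - (-6.2)*4.6 = 36.6
Denominator = 21.8
Re(z) = -41.5/21.8 = -1.9037
Im(z) = 36.6/21.8 = 1.6789

Re(z) = -1.9037, Im(z) = 1.6789


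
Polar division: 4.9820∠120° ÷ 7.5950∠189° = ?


r = 4.9820 / 7.5950 = 0.6560
theta = 120° - 189° = -69° = 291° (mod 360)

0.6560 cis(291°)


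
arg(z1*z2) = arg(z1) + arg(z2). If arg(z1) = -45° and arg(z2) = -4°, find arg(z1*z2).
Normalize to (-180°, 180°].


arg(z1*z2) = -45° - 4° = -49°
Normalized to (-180°, 180°]: -49°

-49°


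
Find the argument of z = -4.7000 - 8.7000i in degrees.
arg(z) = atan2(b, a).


Re = -4.7, Im = -8.7
arg = atan2(-8.7, -4.7) = -118.3792 degrees

arg(z) = -118.3792 degrees


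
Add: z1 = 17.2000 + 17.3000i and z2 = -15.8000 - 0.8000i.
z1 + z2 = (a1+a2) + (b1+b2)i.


Real: 17.2 - 15.8 = 1.4
Imag: 17.3 - 0.8 = 16.5

1.4000 + 16.5000i


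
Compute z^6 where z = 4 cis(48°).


r^6 = 4^6 = 4096
n*theta = 6*48° = 288° = 288° (mod 360)
a = 4096*cos(288°) = 1265.7336
b = 4096*sin(288°) = -3895.5275

4096 cis(288°) = 1265.7336 - 3895.5275i


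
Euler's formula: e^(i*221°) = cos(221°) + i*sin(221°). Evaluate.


cos(221°) = -0.7547
sin(221°) = -0.6561

e^(i*221°) = -0.7547 - 0.6561i


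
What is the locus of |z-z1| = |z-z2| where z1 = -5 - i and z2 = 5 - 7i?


Equal distances means the locus is the perpendicular bisector of z1 and z2.
Midpoint = ((-5+5)/2, (-1+(-7))/2) = (0, -4.0000)

Perpendicular bisector through (0, -4.0000)


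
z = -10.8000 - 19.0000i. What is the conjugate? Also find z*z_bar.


z_bar = -10.8000 + 19.0000i
z*z_bar = (-10.8)^2 + (-19)^2 = 116.64 + 361 = 477.64

z_bar = -10.8000 + 19.0000i, z*z_bar = 477.64


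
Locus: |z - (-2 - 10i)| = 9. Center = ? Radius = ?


|z - z0| = r is a circle with center z0 and radius r.
Center = (-2, -10), radius = 9

Circle with center (-2, -10) and radius 9


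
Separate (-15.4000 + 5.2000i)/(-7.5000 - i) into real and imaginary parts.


Multiply by conjugate: (-15.4000 + 5.2000i)(-7.5000 + i) / ((-7.5)^2 + (-1)^2)
Numerator real = -15.4*(-7.5) + 5.2*(-1) = 110.3
Numerator imag = 5.2*(-7.5) - (-15.4)*(-1) = -54.4
Denominator = 57.25
Re(z) = 110.3/57.25 = 1.9266
Im(z) = -54.4/57.25 = -0.9502

Re(z) = 1.9266, Im(z) = -0.9502


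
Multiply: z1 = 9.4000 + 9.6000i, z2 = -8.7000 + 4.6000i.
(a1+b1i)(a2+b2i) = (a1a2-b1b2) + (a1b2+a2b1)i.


Real = 9.4*(-8.7) - 9.6*4.6 = -81.78 - 44.16 = -125.94
Imag = 9.4*4.6 - (8.7)*9.6 = 43.24 - (83.52) = -40.28

-125.9400 - 40.2800i


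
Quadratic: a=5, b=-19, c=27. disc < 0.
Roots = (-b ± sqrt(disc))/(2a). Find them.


disc = (-19)^2 - 4*5*27 = 361 - 540 = -179
sqrt(|disc|) = sqrt(179) = 13.3791
Real part = 19/(2*5) = 1.9000
Imag part = 13.3791/(2*5) = 1.3379

1.9000 ± 1.3379i


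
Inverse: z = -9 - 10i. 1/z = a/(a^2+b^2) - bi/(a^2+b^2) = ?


|z|^2 = 81+100 = 181
1/z = (-9 + 10i)/181

1/z = -0.0497 + 0.0552i


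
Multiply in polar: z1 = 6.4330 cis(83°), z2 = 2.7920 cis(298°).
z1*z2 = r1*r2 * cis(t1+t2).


r = 6.4330 * 2.7920 = 17.9609
theta = 83° + 298° = 381° = 21° (mod 360)

17.9609 cis(21°)


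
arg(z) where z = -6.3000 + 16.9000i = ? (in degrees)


Re = -6.3, Im = 16.9
arg = atan2(16.9, -6.3) = 110.4445 degrees

arg(z) = 110.4445 degrees


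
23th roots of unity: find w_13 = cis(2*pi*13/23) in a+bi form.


Angle = 360*13/23 = 203.4783°
a = cos(203.4783°) = -0.9172
b = sin(203.4783°) = -0.3984

-0.9172 - 0.3984i


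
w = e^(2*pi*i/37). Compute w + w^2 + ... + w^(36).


With w = e^(2*pi*i/37), all 37 of the 37th roots of unity w^0 = 1, w, ..., w^(36) sum to 0: 1 + w + ... + w^(36) = (1 - w^37)/(1 - w) = 0 since w^37 = 1, w ≠ 1.
Removing the root 1: w + w^2 + ... + w^(36) = 0 - 1 = -1

Sum = -1


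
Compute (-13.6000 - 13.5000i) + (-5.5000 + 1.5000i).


Real: -13.6 - 5.5 = -19.1
Imag: -13.5 + 1.5 = -12

-19.1000 - 12.0000i


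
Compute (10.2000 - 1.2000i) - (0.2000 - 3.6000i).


Real: 10.2 - 0.2 = 10
Imag: -1.2 + 3.6 = 2.4

10.0000 + 2.4000i


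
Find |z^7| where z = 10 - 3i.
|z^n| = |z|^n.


|z| = sqrt(100+9) = sqrt(109) = 10.4403
|z^7| = |z|^7 = (sqrt(109))^7 = 109^3 * sqrt(109) = 1295029*sqrt(109)

|z^7| = 1295029*sqrt(109) ≈ 13520499.6979


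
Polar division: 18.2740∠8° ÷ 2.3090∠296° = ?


r = 18.2740 / 2.3090 = 7.9142
theta = 8° - 296° = -288° = 72° (mod 360)

7.9142 cis(72°)


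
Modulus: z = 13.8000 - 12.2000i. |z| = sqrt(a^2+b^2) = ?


|z| = sqrt(13.8^2 + (-12.2)^2) = sqrt(190.44 + 148.84) = sqrt(339.28) = 18.4196

|z| = 18.4196


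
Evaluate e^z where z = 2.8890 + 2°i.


e^2.8890 = 17.9753
cos(2°) = 0.999391
sin(2°) = 0.0349
Real = 17.9753*0.999391 = 17.9644
Imag = 17.9753*0.0349 = 0.6273

17.9644 + 0.6273i


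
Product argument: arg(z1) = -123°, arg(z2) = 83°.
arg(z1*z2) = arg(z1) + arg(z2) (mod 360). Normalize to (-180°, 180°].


arg(z1*z2) = -123° + 83° = -40°
Normalized to (-180°, 180°]: -40°

-40°


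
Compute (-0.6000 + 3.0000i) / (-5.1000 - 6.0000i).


Conjugate of z2 = -5.1000 + 6.0000i
Numerator: (-0.6000 + 3.0000i)(-5.1000 + 6.0000i) = -14.9400 - 18.9000i
Denominator: (-5.1)^2 + (-6)^2 = 62.01
Result = (-14.9400 - 18.9000i)/62.01

-0.2409 - 0.3048i


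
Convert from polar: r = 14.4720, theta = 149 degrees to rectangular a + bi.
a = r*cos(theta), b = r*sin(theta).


a = 14.4720*cos(149°) = 14.4720*(-0.857167) = -12.4049
b = 14.4720*sin(149°) = 14.4720*0.515038 = 7.4536

-12.4049 + 7.4536i


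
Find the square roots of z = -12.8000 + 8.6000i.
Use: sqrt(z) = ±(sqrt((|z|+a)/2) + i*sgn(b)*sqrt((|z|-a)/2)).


|z| = sqrt(163.84+73.96) = 15.4208
sqrt((|z|+a)/2) = sqrt((15.4208+(-12.8))/2) = sqrt(1.3104) = 1.1447
sqrt((|z|-a)/2) = sqrt((15.4208-(-12.8))/2) = sqrt(14.1104) = 3.7564

±(1.1447 + 3.7564i) i.e. 1.1447 + 3.7564i and -1.1447 - 3.7564i


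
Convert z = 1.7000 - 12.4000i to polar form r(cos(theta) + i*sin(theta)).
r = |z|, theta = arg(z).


r = sqrt(2.89+153.76) = sqrt(156.65) = 12.5160
theta = atan2(-12.4, 1.7) = -82.1936 degrees

r = 12.5160, theta = -82.1936 degrees


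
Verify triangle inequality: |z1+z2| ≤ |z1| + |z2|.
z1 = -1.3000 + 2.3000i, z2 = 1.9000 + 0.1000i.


|z1| = sqrt((-1.3)^2 + 2.3^2) = sqrt(6.98) = 2.6420
|z2| = sqrt(1.9^2 + 0.1^2) = sqrt(3.62) = 1.9026
z1+z2 = 0.6000 + 2.4000i
|z1+z2| = sqrt(6.12) = 2.4739
|z1|+|z2| = 2.6420 + 1.9026 = 4.5446

|z1+z2| = 2.4739 ≤ |z1|+|z2| = 4.5446 (verified)


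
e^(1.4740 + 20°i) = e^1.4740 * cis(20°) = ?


e^1.4740 = 4.3667
cos(20°) = 0.93969
sin(20°) = 0.34202
Real = 4.3667*0.93969 = 4.1033
Imag = 4.3667*0.34202 = 1.4935

4.1033 + 1.4935i


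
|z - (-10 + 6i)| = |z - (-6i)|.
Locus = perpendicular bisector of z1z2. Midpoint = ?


Equal distances means the locus is the perpendicular bisector of z1 and z2.
Midpoint = ((-10+0)/2, (6+(-6))/2) = (-5.0000, 0)

Perpendicular bisector through (-5.0000, 0)


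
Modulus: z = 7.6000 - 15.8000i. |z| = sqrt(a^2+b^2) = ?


|z| = sqrt(7.6^2 + (-15.8)^2) = sqrt(57.76 + 249.64) = sqrt(307.4) = 17.5328

|z| = 17.5328


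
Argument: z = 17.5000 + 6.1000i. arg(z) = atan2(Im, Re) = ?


Re = 17.5, Im = 6.1
arg = atan2(6.1, 17.5) = 19.2171 degrees

arg(z) = 19.2171 degrees


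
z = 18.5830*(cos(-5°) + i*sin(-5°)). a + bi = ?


a = 18.5830*cos(-5°) = 18.5830*0.996195 = 18.5123
b = 18.5830*sin(-5°) = 18.5830*(-0.087156) = -1.6196

18.5123 - 1.6196i


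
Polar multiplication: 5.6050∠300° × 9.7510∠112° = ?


r = 5.6050 * 9.7510 = 54.6544
theta = 300° + 112° = 412° = 52° (mod 360)

54.6544 cis(52°)


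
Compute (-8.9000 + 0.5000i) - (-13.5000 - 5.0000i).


Real: -8.9 + 13.5 = 4.6
Imag: 0.5 + 5 = 5.5

4.6000 + 5.5000i
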